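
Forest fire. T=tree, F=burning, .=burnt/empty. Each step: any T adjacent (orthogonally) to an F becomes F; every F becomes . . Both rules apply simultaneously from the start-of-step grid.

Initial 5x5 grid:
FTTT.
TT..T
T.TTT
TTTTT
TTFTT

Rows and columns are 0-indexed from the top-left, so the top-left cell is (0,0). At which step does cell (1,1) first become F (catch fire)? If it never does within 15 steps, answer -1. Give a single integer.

Step 1: cell (1,1)='T' (+5 fires, +2 burnt)
Step 2: cell (1,1)='F' (+8 fires, +5 burnt)
  -> target ignites at step 2
Step 3: cell (1,1)='.' (+4 fires, +8 burnt)
Step 4: cell (1,1)='.' (+1 fires, +4 burnt)
Step 5: cell (1,1)='.' (+1 fires, +1 burnt)
Step 6: cell (1,1)='.' (+0 fires, +1 burnt)
  fire out at step 6

2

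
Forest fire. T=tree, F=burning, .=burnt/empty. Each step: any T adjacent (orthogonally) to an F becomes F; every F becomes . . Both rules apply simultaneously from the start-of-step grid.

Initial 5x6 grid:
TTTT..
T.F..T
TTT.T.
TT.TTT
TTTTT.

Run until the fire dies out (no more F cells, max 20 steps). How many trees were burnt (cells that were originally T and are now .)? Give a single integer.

Step 1: +2 fires, +1 burnt (F count now 2)
Step 2: +3 fires, +2 burnt (F count now 3)
Step 3: +3 fires, +3 burnt (F count now 3)
Step 4: +3 fires, +3 burnt (F count now 3)
Step 5: +2 fires, +3 burnt (F count now 2)
Step 6: +1 fires, +2 burnt (F count now 1)
Step 7: +2 fires, +1 burnt (F count now 2)
Step 8: +1 fires, +2 burnt (F count now 1)
Step 9: +2 fires, +1 burnt (F count now 2)
Step 10: +0 fires, +2 burnt (F count now 0)
Fire out after step 10
Initially T: 20, now '.': 29
Total burnt (originally-T cells now '.'): 19

Answer: 19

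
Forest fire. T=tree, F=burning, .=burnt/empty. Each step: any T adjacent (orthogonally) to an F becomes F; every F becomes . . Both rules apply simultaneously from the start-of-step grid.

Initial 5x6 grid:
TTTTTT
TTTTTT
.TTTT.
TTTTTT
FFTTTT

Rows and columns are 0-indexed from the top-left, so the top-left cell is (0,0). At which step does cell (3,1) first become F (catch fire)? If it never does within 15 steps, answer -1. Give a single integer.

Step 1: cell (3,1)='F' (+3 fires, +2 burnt)
  -> target ignites at step 1
Step 2: cell (3,1)='.' (+3 fires, +3 burnt)
Step 3: cell (3,1)='.' (+4 fires, +3 burnt)
Step 4: cell (3,1)='.' (+6 fires, +4 burnt)
Step 5: cell (3,1)='.' (+5 fires, +6 burnt)
Step 6: cell (3,1)='.' (+2 fires, +5 burnt)
Step 7: cell (3,1)='.' (+2 fires, +2 burnt)
Step 8: cell (3,1)='.' (+1 fires, +2 burnt)
Step 9: cell (3,1)='.' (+0 fires, +1 burnt)
  fire out at step 9

1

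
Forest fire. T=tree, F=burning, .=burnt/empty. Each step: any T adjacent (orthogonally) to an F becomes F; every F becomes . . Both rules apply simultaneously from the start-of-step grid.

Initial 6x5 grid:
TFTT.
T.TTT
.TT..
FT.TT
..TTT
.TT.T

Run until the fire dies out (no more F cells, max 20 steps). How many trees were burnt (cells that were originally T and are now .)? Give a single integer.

Step 1: +3 fires, +2 burnt (F count now 3)
Step 2: +4 fires, +3 burnt (F count now 4)
Step 3: +2 fires, +4 burnt (F count now 2)
Step 4: +1 fires, +2 burnt (F count now 1)
Step 5: +0 fires, +1 burnt (F count now 0)
Fire out after step 5
Initially T: 18, now '.': 22
Total burnt (originally-T cells now '.'): 10

Answer: 10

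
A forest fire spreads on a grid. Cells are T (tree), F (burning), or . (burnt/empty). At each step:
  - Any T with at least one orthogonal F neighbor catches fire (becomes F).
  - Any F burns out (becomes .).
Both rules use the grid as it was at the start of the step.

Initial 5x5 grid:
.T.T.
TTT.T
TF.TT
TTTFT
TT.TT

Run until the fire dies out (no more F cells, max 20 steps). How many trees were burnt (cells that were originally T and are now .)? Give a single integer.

Step 1: +7 fires, +2 burnt (F count now 7)
Step 2: +7 fires, +7 burnt (F count now 7)
Step 3: +2 fires, +7 burnt (F count now 2)
Step 4: +0 fires, +2 burnt (F count now 0)
Fire out after step 4
Initially T: 17, now '.': 24
Total burnt (originally-T cells now '.'): 16

Answer: 16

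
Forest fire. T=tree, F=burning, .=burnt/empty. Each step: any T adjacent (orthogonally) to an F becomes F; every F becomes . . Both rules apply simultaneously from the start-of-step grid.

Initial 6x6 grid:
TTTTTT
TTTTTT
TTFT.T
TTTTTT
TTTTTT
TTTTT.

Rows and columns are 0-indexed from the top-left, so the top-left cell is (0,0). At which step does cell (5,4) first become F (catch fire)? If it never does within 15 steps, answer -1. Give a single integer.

Step 1: cell (5,4)='T' (+4 fires, +1 burnt)
Step 2: cell (5,4)='T' (+7 fires, +4 burnt)
Step 3: cell (5,4)='T' (+9 fires, +7 burnt)
Step 4: cell (5,4)='T' (+8 fires, +9 burnt)
Step 5: cell (5,4)='F' (+5 fires, +8 burnt)
  -> target ignites at step 5
Step 6: cell (5,4)='.' (+0 fires, +5 burnt)
  fire out at step 6

5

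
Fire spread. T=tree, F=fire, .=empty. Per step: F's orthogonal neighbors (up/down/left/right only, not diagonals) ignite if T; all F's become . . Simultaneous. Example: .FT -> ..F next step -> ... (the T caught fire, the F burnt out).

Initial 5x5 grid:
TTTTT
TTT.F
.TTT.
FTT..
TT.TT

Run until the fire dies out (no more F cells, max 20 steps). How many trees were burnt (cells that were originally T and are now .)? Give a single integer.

Step 1: +3 fires, +2 burnt (F count now 3)
Step 2: +4 fires, +3 burnt (F count now 4)
Step 3: +3 fires, +4 burnt (F count now 3)
Step 4: +4 fires, +3 burnt (F count now 4)
Step 5: +1 fires, +4 burnt (F count now 1)
Step 6: +0 fires, +1 burnt (F count now 0)
Fire out after step 6
Initially T: 17, now '.': 23
Total burnt (originally-T cells now '.'): 15

Answer: 15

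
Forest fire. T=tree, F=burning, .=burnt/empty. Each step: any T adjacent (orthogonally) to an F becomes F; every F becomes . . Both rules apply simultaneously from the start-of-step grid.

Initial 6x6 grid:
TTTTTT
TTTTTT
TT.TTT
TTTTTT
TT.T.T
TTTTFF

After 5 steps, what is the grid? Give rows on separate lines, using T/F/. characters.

Step 1: 2 trees catch fire, 2 burn out
  TTTTTT
  TTTTTT
  TT.TTT
  TTTTTT
  TT.T.F
  TTTF..
Step 2: 3 trees catch fire, 2 burn out
  TTTTTT
  TTTTTT
  TT.TTT
  TTTTTF
  TT.F..
  TTF...
Step 3: 4 trees catch fire, 3 burn out
  TTTTTT
  TTTTTT
  TT.TTF
  TTTFF.
  TT....
  TF....
Step 4: 6 trees catch fire, 4 burn out
  TTTTTT
  TTTTTF
  TT.FF.
  TTF...
  TF....
  F.....
Step 5: 5 trees catch fire, 6 burn out
  TTTTTF
  TTTFF.
  TT....
  TF....
  F.....
  ......

TTTTTF
TTTFF.
TT....
TF....
F.....
......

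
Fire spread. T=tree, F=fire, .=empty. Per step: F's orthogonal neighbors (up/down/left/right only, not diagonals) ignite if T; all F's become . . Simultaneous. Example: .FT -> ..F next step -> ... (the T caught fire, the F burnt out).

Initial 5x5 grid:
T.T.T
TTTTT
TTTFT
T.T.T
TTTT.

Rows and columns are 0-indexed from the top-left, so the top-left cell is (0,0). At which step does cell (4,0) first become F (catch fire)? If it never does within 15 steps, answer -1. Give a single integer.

Step 1: cell (4,0)='T' (+3 fires, +1 burnt)
Step 2: cell (4,0)='T' (+5 fires, +3 burnt)
Step 3: cell (4,0)='T' (+5 fires, +5 burnt)
Step 4: cell (4,0)='T' (+4 fires, +5 burnt)
Step 5: cell (4,0)='F' (+2 fires, +4 burnt)
  -> target ignites at step 5
Step 6: cell (4,0)='.' (+0 fires, +2 burnt)
  fire out at step 6

5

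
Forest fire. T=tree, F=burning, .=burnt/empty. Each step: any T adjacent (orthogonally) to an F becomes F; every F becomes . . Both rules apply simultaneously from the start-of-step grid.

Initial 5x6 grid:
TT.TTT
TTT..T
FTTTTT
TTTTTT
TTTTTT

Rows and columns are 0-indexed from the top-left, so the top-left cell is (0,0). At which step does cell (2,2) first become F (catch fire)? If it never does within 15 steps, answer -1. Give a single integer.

Step 1: cell (2,2)='T' (+3 fires, +1 burnt)
Step 2: cell (2,2)='F' (+5 fires, +3 burnt)
  -> target ignites at step 2
Step 3: cell (2,2)='.' (+5 fires, +5 burnt)
Step 4: cell (2,2)='.' (+3 fires, +5 burnt)
Step 5: cell (2,2)='.' (+3 fires, +3 burnt)
Step 6: cell (2,2)='.' (+3 fires, +3 burnt)
Step 7: cell (2,2)='.' (+2 fires, +3 burnt)
Step 8: cell (2,2)='.' (+1 fires, +2 burnt)
Step 9: cell (2,2)='.' (+1 fires, +1 burnt)
Step 10: cell (2,2)='.' (+0 fires, +1 burnt)
  fire out at step 10

2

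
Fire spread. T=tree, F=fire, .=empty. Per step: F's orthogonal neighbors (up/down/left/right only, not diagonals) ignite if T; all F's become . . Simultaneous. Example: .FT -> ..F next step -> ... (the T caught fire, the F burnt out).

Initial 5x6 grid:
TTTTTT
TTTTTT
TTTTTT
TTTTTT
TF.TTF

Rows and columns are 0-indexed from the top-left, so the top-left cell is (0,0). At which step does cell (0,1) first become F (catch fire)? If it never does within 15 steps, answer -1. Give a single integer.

Step 1: cell (0,1)='T' (+4 fires, +2 burnt)
Step 2: cell (0,1)='T' (+6 fires, +4 burnt)
Step 3: cell (0,1)='T' (+6 fires, +6 burnt)
Step 4: cell (0,1)='F' (+6 fires, +6 burnt)
  -> target ignites at step 4
Step 5: cell (0,1)='.' (+4 fires, +6 burnt)
Step 6: cell (0,1)='.' (+1 fires, +4 burnt)
Step 7: cell (0,1)='.' (+0 fires, +1 burnt)
  fire out at step 7

4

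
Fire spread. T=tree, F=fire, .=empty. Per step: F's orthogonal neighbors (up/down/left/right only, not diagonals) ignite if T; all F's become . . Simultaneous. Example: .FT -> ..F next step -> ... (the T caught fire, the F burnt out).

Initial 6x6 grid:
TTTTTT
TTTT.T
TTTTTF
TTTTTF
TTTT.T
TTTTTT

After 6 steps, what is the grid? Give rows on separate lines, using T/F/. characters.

Step 1: 4 trees catch fire, 2 burn out
  TTTTTT
  TTTT.F
  TTTTF.
  TTTTF.
  TTTT.F
  TTTTTT
Step 2: 4 trees catch fire, 4 burn out
  TTTTTF
  TTTT..
  TTTF..
  TTTF..
  TTTT..
  TTTTTF
Step 3: 6 trees catch fire, 4 burn out
  TTTTF.
  TTTF..
  TTF...
  TTF...
  TTTF..
  TTTTF.
Step 4: 6 trees catch fire, 6 burn out
  TTTF..
  TTF...
  TF....
  TF....
  TTF...
  TTTF..
Step 5: 6 trees catch fire, 6 burn out
  TTF...
  TF....
  F.....
  F.....
  TF....
  TTF...
Step 6: 4 trees catch fire, 6 burn out
  TF....
  F.....
  ......
  ......
  F.....
  TF....

TF....
F.....
......
......
F.....
TF....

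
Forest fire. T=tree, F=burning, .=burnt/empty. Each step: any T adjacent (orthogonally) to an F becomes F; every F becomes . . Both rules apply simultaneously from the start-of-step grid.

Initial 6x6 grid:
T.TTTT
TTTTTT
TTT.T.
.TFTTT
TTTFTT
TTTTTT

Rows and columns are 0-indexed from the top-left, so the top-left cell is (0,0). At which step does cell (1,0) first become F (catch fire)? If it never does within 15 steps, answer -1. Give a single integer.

Step 1: cell (1,0)='T' (+6 fires, +2 burnt)
Step 2: cell (1,0)='T' (+7 fires, +6 burnt)
Step 3: cell (1,0)='T' (+9 fires, +7 burnt)
Step 4: cell (1,0)='F' (+4 fires, +9 burnt)
  -> target ignites at step 4
Step 5: cell (1,0)='.' (+3 fires, +4 burnt)
Step 6: cell (1,0)='.' (+1 fires, +3 burnt)
Step 7: cell (1,0)='.' (+0 fires, +1 burnt)
  fire out at step 7

4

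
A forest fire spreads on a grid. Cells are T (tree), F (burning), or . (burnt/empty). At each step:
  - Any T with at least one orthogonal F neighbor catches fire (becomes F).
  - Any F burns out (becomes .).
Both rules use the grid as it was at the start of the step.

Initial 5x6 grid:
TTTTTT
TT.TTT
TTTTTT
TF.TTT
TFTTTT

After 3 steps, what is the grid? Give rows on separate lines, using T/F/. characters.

Step 1: 4 trees catch fire, 2 burn out
  TTTTTT
  TT.TTT
  TFTTTT
  F..TTT
  F.FTTT
Step 2: 4 trees catch fire, 4 burn out
  TTTTTT
  TF.TTT
  F.FTTT
  ...TTT
  ...FTT
Step 3: 5 trees catch fire, 4 burn out
  TFTTTT
  F..TTT
  ...FTT
  ...FTT
  ....FT

TFTTTT
F..TTT
...FTT
...FTT
....FT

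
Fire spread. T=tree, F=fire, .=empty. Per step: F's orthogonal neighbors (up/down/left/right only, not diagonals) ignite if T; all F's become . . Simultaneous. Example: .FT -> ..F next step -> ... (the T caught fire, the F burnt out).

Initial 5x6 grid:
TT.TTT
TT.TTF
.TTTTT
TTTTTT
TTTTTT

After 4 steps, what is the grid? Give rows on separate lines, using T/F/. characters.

Step 1: 3 trees catch fire, 1 burn out
  TT.TTF
  TT.TF.
  .TTTTF
  TTTTTT
  TTTTTT
Step 2: 4 trees catch fire, 3 burn out
  TT.TF.
  TT.F..
  .TTTF.
  TTTTTF
  TTTTTT
Step 3: 4 trees catch fire, 4 burn out
  TT.F..
  TT....
  .TTF..
  TTTTF.
  TTTTTF
Step 4: 3 trees catch fire, 4 burn out
  TT....
  TT....
  .TF...
  TTTF..
  TTTTF.

TT....
TT....
.TF...
TTTF..
TTTTF.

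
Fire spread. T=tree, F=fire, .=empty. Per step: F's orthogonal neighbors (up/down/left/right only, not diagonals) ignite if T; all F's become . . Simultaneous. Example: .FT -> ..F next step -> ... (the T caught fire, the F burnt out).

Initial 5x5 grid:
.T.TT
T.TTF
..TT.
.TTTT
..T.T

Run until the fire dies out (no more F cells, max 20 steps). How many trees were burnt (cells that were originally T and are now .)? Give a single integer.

Step 1: +2 fires, +1 burnt (F count now 2)
Step 2: +3 fires, +2 burnt (F count now 3)
Step 3: +2 fires, +3 burnt (F count now 2)
Step 4: +2 fires, +2 burnt (F count now 2)
Step 5: +3 fires, +2 burnt (F count now 3)
Step 6: +0 fires, +3 burnt (F count now 0)
Fire out after step 6
Initially T: 14, now '.': 23
Total burnt (originally-T cells now '.'): 12

Answer: 12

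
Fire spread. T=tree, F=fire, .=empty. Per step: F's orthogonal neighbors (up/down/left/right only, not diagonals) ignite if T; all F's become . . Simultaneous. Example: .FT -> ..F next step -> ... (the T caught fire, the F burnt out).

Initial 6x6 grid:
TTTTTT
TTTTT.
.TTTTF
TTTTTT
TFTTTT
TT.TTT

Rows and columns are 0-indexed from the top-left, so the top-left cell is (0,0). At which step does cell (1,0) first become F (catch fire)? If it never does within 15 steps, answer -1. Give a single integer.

Step 1: cell (1,0)='T' (+6 fires, +2 burnt)
Step 2: cell (1,0)='T' (+9 fires, +6 burnt)
Step 3: cell (1,0)='T' (+8 fires, +9 burnt)
Step 4: cell (1,0)='F' (+6 fires, +8 burnt)
  -> target ignites at step 4
Step 5: cell (1,0)='.' (+2 fires, +6 burnt)
Step 6: cell (1,0)='.' (+0 fires, +2 burnt)
  fire out at step 6

4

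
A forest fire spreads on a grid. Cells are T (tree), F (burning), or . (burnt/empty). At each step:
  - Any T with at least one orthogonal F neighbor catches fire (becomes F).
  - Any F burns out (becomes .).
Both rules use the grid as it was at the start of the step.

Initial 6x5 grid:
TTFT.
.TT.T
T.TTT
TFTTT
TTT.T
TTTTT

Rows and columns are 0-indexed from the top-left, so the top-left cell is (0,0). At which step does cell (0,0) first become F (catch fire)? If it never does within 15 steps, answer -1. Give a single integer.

Step 1: cell (0,0)='T' (+6 fires, +2 burnt)
Step 2: cell (0,0)='F' (+8 fires, +6 burnt)
  -> target ignites at step 2
Step 3: cell (0,0)='.' (+4 fires, +8 burnt)
Step 4: cell (0,0)='.' (+3 fires, +4 burnt)
Step 5: cell (0,0)='.' (+2 fires, +3 burnt)
Step 6: cell (0,0)='.' (+0 fires, +2 burnt)
  fire out at step 6

2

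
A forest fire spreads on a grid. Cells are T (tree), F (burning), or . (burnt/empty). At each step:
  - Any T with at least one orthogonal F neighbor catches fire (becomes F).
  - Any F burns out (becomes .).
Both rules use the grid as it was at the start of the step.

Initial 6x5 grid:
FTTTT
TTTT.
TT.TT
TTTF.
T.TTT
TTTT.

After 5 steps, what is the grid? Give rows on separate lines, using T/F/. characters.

Step 1: 5 trees catch fire, 2 burn out
  .FTTT
  FTTT.
  TT.FT
  TTF..
  T.TFT
  TTTT.
Step 2: 9 trees catch fire, 5 burn out
  ..FTT
  .FTF.
  FT..F
  TF...
  T.F.F
  TTTF.
Step 3: 5 trees catch fire, 9 burn out
  ...FT
  ..F..
  .F...
  F....
  T....
  TTF..
Step 4: 3 trees catch fire, 5 burn out
  ....F
  .....
  .....
  .....
  F....
  TF...
Step 5: 1 trees catch fire, 3 burn out
  .....
  .....
  .....
  .....
  .....
  F....

.....
.....
.....
.....
.....
F....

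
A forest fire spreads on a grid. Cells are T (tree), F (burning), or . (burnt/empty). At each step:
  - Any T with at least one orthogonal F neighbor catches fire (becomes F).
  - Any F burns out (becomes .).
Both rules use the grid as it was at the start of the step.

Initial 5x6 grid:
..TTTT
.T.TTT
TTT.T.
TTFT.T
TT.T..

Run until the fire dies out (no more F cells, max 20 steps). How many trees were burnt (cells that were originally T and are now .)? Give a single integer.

Step 1: +3 fires, +1 burnt (F count now 3)
Step 2: +4 fires, +3 burnt (F count now 4)
Step 3: +3 fires, +4 burnt (F count now 3)
Step 4: +0 fires, +3 burnt (F count now 0)
Fire out after step 4
Initially T: 19, now '.': 21
Total burnt (originally-T cells now '.'): 10

Answer: 10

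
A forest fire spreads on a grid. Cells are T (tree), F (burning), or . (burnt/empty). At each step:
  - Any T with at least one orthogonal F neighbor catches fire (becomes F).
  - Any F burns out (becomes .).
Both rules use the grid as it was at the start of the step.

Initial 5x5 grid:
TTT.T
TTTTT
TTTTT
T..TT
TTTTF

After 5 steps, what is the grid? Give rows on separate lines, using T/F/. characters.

Step 1: 2 trees catch fire, 1 burn out
  TTT.T
  TTTTT
  TTTTT
  T..TF
  TTTF.
Step 2: 3 trees catch fire, 2 burn out
  TTT.T
  TTTTT
  TTTTF
  T..F.
  TTF..
Step 3: 3 trees catch fire, 3 burn out
  TTT.T
  TTTTF
  TTTF.
  T....
  TF...
Step 4: 4 trees catch fire, 3 burn out
  TTT.F
  TTTF.
  TTF..
  T....
  F....
Step 5: 3 trees catch fire, 4 burn out
  TTT..
  TTF..
  TF...
  F....
  .....

TTT..
TTF..
TF...
F....
.....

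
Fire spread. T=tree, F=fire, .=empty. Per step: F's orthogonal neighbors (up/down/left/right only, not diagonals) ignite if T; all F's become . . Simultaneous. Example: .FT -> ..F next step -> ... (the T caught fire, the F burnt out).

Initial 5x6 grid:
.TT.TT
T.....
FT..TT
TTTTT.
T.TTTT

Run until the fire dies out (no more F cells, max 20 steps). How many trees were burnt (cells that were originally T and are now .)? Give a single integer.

Step 1: +3 fires, +1 burnt (F count now 3)
Step 2: +2 fires, +3 burnt (F count now 2)
Step 3: +1 fires, +2 burnt (F count now 1)
Step 4: +2 fires, +1 burnt (F count now 2)
Step 5: +2 fires, +2 burnt (F count now 2)
Step 6: +2 fires, +2 burnt (F count now 2)
Step 7: +2 fires, +2 burnt (F count now 2)
Step 8: +0 fires, +2 burnt (F count now 0)
Fire out after step 8
Initially T: 18, now '.': 26
Total burnt (originally-T cells now '.'): 14

Answer: 14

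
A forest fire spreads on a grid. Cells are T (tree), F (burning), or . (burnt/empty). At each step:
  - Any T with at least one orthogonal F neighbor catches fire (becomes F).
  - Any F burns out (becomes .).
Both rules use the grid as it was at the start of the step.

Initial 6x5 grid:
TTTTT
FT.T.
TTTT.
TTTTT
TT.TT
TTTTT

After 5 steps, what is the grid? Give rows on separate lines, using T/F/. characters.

Step 1: 3 trees catch fire, 1 burn out
  FTTTT
  .F.T.
  FTTT.
  TTTTT
  TT.TT
  TTTTT
Step 2: 3 trees catch fire, 3 burn out
  .FTTT
  ...T.
  .FTT.
  FTTTT
  TT.TT
  TTTTT
Step 3: 4 trees catch fire, 3 burn out
  ..FTT
  ...T.
  ..FT.
  .FTTT
  FT.TT
  TTTTT
Step 4: 5 trees catch fire, 4 burn out
  ...FT
  ...T.
  ...F.
  ..FTT
  .F.TT
  FTTTT
Step 5: 4 trees catch fire, 5 burn out
  ....F
  ...F.
  .....
  ...FT
  ...TT
  .FTTT

....F
...F.
.....
...FT
...TT
.FTTT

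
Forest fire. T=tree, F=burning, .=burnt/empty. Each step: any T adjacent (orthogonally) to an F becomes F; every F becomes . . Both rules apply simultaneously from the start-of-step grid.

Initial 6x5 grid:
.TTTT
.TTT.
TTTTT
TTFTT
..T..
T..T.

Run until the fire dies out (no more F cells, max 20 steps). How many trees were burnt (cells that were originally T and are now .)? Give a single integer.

Answer: 17

Derivation:
Step 1: +4 fires, +1 burnt (F count now 4)
Step 2: +5 fires, +4 burnt (F count now 5)
Step 3: +5 fires, +5 burnt (F count now 5)
Step 4: +2 fires, +5 burnt (F count now 2)
Step 5: +1 fires, +2 burnt (F count now 1)
Step 6: +0 fires, +1 burnt (F count now 0)
Fire out after step 6
Initially T: 19, now '.': 28
Total burnt (originally-T cells now '.'): 17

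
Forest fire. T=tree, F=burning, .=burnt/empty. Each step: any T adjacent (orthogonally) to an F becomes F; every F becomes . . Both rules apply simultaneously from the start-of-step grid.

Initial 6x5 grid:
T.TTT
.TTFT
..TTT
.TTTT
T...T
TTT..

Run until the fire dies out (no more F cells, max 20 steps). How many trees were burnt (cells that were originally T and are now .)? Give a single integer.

Answer: 14

Derivation:
Step 1: +4 fires, +1 burnt (F count now 4)
Step 2: +6 fires, +4 burnt (F count now 6)
Step 3: +2 fires, +6 burnt (F count now 2)
Step 4: +2 fires, +2 burnt (F count now 2)
Step 5: +0 fires, +2 burnt (F count now 0)
Fire out after step 5
Initially T: 19, now '.': 25
Total burnt (originally-T cells now '.'): 14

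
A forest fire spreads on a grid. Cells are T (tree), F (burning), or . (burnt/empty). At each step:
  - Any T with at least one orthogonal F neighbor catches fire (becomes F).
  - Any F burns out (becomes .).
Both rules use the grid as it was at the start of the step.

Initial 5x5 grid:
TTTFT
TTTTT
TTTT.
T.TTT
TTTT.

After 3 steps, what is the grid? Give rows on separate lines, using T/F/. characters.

Step 1: 3 trees catch fire, 1 burn out
  TTF.F
  TTTFT
  TTTT.
  T.TTT
  TTTT.
Step 2: 4 trees catch fire, 3 burn out
  TF...
  TTF.F
  TTTF.
  T.TTT
  TTTT.
Step 3: 4 trees catch fire, 4 burn out
  F....
  TF...
  TTF..
  T.TFT
  TTTT.

F....
TF...
TTF..
T.TFT
TTTT.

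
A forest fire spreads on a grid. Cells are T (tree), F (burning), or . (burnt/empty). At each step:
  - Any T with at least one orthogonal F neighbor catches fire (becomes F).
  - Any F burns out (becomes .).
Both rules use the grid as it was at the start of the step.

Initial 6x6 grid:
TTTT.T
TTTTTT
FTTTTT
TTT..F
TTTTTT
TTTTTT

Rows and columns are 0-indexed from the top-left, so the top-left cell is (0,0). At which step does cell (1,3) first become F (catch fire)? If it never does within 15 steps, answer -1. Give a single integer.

Step 1: cell (1,3)='T' (+5 fires, +2 burnt)
Step 2: cell (1,3)='T' (+9 fires, +5 burnt)
Step 3: cell (1,3)='T' (+10 fires, +9 burnt)
Step 4: cell (1,3)='F' (+5 fires, +10 burnt)
  -> target ignites at step 4
Step 5: cell (1,3)='.' (+2 fires, +5 burnt)
Step 6: cell (1,3)='.' (+0 fires, +2 burnt)
  fire out at step 6

4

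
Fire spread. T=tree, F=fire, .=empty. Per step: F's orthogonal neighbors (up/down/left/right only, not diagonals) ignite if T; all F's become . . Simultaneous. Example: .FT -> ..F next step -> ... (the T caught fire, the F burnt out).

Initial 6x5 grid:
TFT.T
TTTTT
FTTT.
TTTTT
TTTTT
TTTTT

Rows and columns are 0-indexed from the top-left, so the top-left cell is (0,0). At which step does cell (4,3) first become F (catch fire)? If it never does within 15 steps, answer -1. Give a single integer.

Step 1: cell (4,3)='T' (+6 fires, +2 burnt)
Step 2: cell (4,3)='T' (+4 fires, +6 burnt)
Step 3: cell (4,3)='T' (+5 fires, +4 burnt)
Step 4: cell (4,3)='T' (+4 fires, +5 burnt)
Step 5: cell (4,3)='F' (+4 fires, +4 burnt)
  -> target ignites at step 5
Step 6: cell (4,3)='.' (+2 fires, +4 burnt)
Step 7: cell (4,3)='.' (+1 fires, +2 burnt)
Step 8: cell (4,3)='.' (+0 fires, +1 burnt)
  fire out at step 8

5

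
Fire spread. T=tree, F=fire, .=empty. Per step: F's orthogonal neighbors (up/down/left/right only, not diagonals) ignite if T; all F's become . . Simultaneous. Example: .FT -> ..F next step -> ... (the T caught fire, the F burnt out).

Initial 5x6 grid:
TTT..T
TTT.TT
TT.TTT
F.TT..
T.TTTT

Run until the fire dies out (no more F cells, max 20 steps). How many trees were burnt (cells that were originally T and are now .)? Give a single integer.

Answer: 9

Derivation:
Step 1: +2 fires, +1 burnt (F count now 2)
Step 2: +2 fires, +2 burnt (F count now 2)
Step 3: +2 fires, +2 burnt (F count now 2)
Step 4: +2 fires, +2 burnt (F count now 2)
Step 5: +1 fires, +2 burnt (F count now 1)
Step 6: +0 fires, +1 burnt (F count now 0)
Fire out after step 6
Initially T: 21, now '.': 18
Total burnt (originally-T cells now '.'): 9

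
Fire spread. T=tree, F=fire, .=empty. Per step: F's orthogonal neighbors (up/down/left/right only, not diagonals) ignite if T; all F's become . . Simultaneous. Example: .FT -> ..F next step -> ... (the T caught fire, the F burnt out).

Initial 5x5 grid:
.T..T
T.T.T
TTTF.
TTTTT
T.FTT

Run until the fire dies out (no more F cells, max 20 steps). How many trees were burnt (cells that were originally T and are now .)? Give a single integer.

Step 1: +4 fires, +2 burnt (F count now 4)
Step 2: +5 fires, +4 burnt (F count now 5)
Step 3: +2 fires, +5 burnt (F count now 2)
Step 4: +2 fires, +2 burnt (F count now 2)
Step 5: +0 fires, +2 burnt (F count now 0)
Fire out after step 5
Initially T: 16, now '.': 22
Total burnt (originally-T cells now '.'): 13

Answer: 13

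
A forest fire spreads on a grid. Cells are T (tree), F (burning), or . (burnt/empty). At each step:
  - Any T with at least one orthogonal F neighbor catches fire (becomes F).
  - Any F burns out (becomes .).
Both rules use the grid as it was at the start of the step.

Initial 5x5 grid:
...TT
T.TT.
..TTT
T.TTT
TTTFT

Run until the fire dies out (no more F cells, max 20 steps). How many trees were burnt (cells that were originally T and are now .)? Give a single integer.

Step 1: +3 fires, +1 burnt (F count now 3)
Step 2: +4 fires, +3 burnt (F count now 4)
Step 3: +4 fires, +4 burnt (F count now 4)
Step 4: +3 fires, +4 burnt (F count now 3)
Step 5: +1 fires, +3 burnt (F count now 1)
Step 6: +0 fires, +1 burnt (F count now 0)
Fire out after step 6
Initially T: 16, now '.': 24
Total burnt (originally-T cells now '.'): 15

Answer: 15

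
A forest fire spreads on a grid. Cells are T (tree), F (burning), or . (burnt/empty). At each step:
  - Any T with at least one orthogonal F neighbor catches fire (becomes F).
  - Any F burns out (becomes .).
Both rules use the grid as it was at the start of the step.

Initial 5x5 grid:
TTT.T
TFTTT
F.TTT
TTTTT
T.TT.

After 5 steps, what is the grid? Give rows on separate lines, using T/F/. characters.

Step 1: 4 trees catch fire, 2 burn out
  TFT.T
  F.FTT
  ..TTT
  FTTTT
  T.TT.
Step 2: 6 trees catch fire, 4 burn out
  F.F.T
  ...FT
  ..FTT
  .FTTT
  F.TT.
Step 3: 3 trees catch fire, 6 burn out
  ....T
  ....F
  ...FT
  ..FTT
  ..TT.
Step 4: 4 trees catch fire, 3 burn out
  ....F
  .....
  ....F
  ...FT
  ..FT.
Step 5: 2 trees catch fire, 4 burn out
  .....
  .....
  .....
  ....F
  ...F.

.....
.....
.....
....F
...F.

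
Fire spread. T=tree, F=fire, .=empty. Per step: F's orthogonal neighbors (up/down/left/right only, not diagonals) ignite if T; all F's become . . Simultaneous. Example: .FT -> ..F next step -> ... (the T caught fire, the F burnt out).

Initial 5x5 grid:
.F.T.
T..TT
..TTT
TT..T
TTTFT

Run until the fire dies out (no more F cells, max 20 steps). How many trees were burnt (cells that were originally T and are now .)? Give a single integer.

Answer: 13

Derivation:
Step 1: +2 fires, +2 burnt (F count now 2)
Step 2: +2 fires, +2 burnt (F count now 2)
Step 3: +3 fires, +2 burnt (F count now 3)
Step 4: +3 fires, +3 burnt (F count now 3)
Step 5: +2 fires, +3 burnt (F count now 2)
Step 6: +1 fires, +2 burnt (F count now 1)
Step 7: +0 fires, +1 burnt (F count now 0)
Fire out after step 7
Initially T: 14, now '.': 24
Total burnt (originally-T cells now '.'): 13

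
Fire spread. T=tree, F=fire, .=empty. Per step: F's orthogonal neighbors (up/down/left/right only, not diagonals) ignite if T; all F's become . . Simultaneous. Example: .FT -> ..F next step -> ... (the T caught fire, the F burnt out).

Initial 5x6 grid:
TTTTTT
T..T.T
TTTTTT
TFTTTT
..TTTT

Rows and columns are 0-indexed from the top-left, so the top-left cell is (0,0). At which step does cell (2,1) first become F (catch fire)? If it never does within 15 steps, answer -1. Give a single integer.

Step 1: cell (2,1)='F' (+3 fires, +1 burnt)
  -> target ignites at step 1
Step 2: cell (2,1)='.' (+4 fires, +3 burnt)
Step 3: cell (2,1)='.' (+4 fires, +4 burnt)
Step 4: cell (2,1)='.' (+5 fires, +4 burnt)
Step 5: cell (2,1)='.' (+4 fires, +5 burnt)
Step 6: cell (2,1)='.' (+3 fires, +4 burnt)
Step 7: cell (2,1)='.' (+1 fires, +3 burnt)
Step 8: cell (2,1)='.' (+0 fires, +1 burnt)
  fire out at step 8

1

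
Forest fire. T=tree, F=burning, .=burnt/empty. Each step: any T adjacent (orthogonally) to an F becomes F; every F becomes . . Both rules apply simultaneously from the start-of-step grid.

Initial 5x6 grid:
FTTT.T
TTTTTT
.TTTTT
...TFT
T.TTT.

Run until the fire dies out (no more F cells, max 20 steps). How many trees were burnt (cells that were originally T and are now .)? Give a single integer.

Step 1: +6 fires, +2 burnt (F count now 6)
Step 2: +6 fires, +6 burnt (F count now 6)
Step 3: +7 fires, +6 burnt (F count now 7)
Step 4: +1 fires, +7 burnt (F count now 1)
Step 5: +0 fires, +1 burnt (F count now 0)
Fire out after step 5
Initially T: 21, now '.': 29
Total burnt (originally-T cells now '.'): 20

Answer: 20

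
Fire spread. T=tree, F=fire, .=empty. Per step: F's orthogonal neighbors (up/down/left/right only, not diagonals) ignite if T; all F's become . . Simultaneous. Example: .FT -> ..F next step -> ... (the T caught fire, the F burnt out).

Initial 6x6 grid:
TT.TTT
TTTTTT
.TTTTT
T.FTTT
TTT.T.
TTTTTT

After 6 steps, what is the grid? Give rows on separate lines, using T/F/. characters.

Step 1: 3 trees catch fire, 1 burn out
  TT.TTT
  TTTTTT
  .TFTTT
  T..FTT
  TTF.T.
  TTTTTT
Step 2: 6 trees catch fire, 3 burn out
  TT.TTT
  TTFTTT
  .F.FTT
  T...FT
  TF..T.
  TTFTTT
Step 3: 8 trees catch fire, 6 burn out
  TT.TTT
  TF.FTT
  ....FT
  T....F
  F...F.
  TF.FTT
Step 4: 8 trees catch fire, 8 burn out
  TF.FTT
  F...FT
  .....F
  F.....
  ......
  F...FT
Step 5: 4 trees catch fire, 8 burn out
  F...FT
  .....F
  ......
  ......
  ......
  .....F
Step 6: 1 trees catch fire, 4 burn out
  .....F
  ......
  ......
  ......
  ......
  ......

.....F
......
......
......
......
......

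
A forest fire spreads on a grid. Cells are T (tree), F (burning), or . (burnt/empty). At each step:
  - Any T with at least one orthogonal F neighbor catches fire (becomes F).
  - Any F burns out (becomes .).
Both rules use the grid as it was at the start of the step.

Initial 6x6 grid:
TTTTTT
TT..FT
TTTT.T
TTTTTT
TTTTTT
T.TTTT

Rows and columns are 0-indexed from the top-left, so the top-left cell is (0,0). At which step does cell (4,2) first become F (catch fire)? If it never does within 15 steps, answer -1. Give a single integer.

Step 1: cell (4,2)='T' (+2 fires, +1 burnt)
Step 2: cell (4,2)='T' (+3 fires, +2 burnt)
Step 3: cell (4,2)='T' (+2 fires, +3 burnt)
Step 4: cell (4,2)='T' (+3 fires, +2 burnt)
Step 5: cell (4,2)='T' (+5 fires, +3 burnt)
Step 6: cell (4,2)='T' (+6 fires, +5 burnt)
Step 7: cell (4,2)='F' (+5 fires, +6 burnt)
  -> target ignites at step 7
Step 8: cell (4,2)='.' (+3 fires, +5 burnt)
Step 9: cell (4,2)='.' (+1 fires, +3 burnt)
Step 10: cell (4,2)='.' (+1 fires, +1 burnt)
Step 11: cell (4,2)='.' (+0 fires, +1 burnt)
  fire out at step 11

7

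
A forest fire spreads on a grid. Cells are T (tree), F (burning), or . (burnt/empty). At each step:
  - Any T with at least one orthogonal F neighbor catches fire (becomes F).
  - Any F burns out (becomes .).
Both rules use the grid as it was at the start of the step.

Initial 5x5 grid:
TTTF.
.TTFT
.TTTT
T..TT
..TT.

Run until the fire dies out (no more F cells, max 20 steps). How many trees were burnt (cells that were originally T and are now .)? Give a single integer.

Step 1: +4 fires, +2 burnt (F count now 4)
Step 2: +5 fires, +4 burnt (F count now 5)
Step 3: +4 fires, +5 burnt (F count now 4)
Step 4: +1 fires, +4 burnt (F count now 1)
Step 5: +0 fires, +1 burnt (F count now 0)
Fire out after step 5
Initially T: 15, now '.': 24
Total burnt (originally-T cells now '.'): 14

Answer: 14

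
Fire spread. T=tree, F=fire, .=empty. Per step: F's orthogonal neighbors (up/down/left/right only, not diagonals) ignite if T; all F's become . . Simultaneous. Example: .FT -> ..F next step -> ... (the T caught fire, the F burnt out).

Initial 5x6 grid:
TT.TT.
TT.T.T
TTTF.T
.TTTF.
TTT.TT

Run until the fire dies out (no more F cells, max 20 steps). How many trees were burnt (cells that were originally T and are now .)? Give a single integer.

Answer: 18

Derivation:
Step 1: +4 fires, +2 burnt (F count now 4)
Step 2: +4 fires, +4 burnt (F count now 4)
Step 3: +5 fires, +4 burnt (F count now 5)
Step 4: +3 fires, +5 burnt (F count now 3)
Step 5: +2 fires, +3 burnt (F count now 2)
Step 6: +0 fires, +2 burnt (F count now 0)
Fire out after step 6
Initially T: 20, now '.': 28
Total burnt (originally-T cells now '.'): 18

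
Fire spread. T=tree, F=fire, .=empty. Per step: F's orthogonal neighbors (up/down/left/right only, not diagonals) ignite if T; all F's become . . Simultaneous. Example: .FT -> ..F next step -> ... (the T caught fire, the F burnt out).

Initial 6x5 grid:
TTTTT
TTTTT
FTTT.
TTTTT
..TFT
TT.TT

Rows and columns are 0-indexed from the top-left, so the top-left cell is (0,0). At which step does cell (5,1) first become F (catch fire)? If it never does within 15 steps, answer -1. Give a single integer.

Step 1: cell (5,1)='T' (+7 fires, +2 burnt)
Step 2: cell (5,1)='T' (+8 fires, +7 burnt)
Step 3: cell (5,1)='T' (+3 fires, +8 burnt)
Step 4: cell (5,1)='T' (+3 fires, +3 burnt)
Step 5: cell (5,1)='T' (+1 fires, +3 burnt)
Step 6: cell (5,1)='T' (+0 fires, +1 burnt)
  fire out at step 6
Target never catches fire within 15 steps

-1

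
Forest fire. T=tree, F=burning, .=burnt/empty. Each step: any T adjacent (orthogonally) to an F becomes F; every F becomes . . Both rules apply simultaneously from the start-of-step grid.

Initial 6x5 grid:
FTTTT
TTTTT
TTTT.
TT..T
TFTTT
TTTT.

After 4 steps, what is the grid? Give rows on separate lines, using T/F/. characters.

Step 1: 6 trees catch fire, 2 burn out
  .FTTT
  FTTTT
  TTTT.
  TF..T
  F.FTT
  TFTT.
Step 2: 8 trees catch fire, 6 burn out
  ..FTT
  .FTTT
  FFTT.
  F...T
  ...FT
  F.FT.
Step 3: 5 trees catch fire, 8 burn out
  ...FT
  ..FTT
  ..FT.
  ....T
  ....F
  ...F.
Step 4: 4 trees catch fire, 5 burn out
  ....F
  ...FT
  ...F.
  ....F
  .....
  .....

....F
...FT
...F.
....F
.....
.....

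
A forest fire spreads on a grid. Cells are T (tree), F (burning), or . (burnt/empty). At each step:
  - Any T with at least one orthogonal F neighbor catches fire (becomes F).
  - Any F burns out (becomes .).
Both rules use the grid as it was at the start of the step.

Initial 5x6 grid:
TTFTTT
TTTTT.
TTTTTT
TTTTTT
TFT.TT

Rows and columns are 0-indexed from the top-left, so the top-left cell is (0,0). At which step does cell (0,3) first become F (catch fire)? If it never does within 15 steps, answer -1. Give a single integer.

Step 1: cell (0,3)='F' (+6 fires, +2 burnt)
  -> target ignites at step 1
Step 2: cell (0,3)='.' (+8 fires, +6 burnt)
Step 3: cell (0,3)='.' (+6 fires, +8 burnt)
Step 4: cell (0,3)='.' (+2 fires, +6 burnt)
Step 5: cell (0,3)='.' (+3 fires, +2 burnt)
Step 6: cell (0,3)='.' (+1 fires, +3 burnt)
Step 7: cell (0,3)='.' (+0 fires, +1 burnt)
  fire out at step 7

1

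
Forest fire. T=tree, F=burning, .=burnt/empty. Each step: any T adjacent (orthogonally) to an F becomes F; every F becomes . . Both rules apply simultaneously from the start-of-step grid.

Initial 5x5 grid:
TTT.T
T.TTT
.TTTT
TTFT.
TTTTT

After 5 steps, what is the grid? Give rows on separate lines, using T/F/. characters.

Step 1: 4 trees catch fire, 1 burn out
  TTT.T
  T.TTT
  .TFTT
  TF.F.
  TTFTT
Step 2: 6 trees catch fire, 4 burn out
  TTT.T
  T.FTT
  .F.FT
  F....
  TF.FT
Step 3: 5 trees catch fire, 6 burn out
  TTF.T
  T..FT
  ....F
  .....
  F...F
Step 4: 2 trees catch fire, 5 burn out
  TF..T
  T...F
  .....
  .....
  .....
Step 5: 2 trees catch fire, 2 burn out
  F...F
  T....
  .....
  .....
  .....

F...F
T....
.....
.....
.....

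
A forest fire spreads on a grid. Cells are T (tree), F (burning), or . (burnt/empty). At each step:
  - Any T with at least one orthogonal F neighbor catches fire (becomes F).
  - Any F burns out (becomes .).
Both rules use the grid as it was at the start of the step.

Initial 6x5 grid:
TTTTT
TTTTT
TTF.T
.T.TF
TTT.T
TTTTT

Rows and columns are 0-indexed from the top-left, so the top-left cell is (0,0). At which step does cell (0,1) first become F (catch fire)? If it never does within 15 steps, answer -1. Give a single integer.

Step 1: cell (0,1)='T' (+5 fires, +2 burnt)
Step 2: cell (0,1)='T' (+7 fires, +5 burnt)
Step 3: cell (0,1)='F' (+6 fires, +7 burnt)
  -> target ignites at step 3
Step 4: cell (0,1)='.' (+5 fires, +6 burnt)
Step 5: cell (0,1)='.' (+1 fires, +5 burnt)
Step 6: cell (0,1)='.' (+0 fires, +1 burnt)
  fire out at step 6

3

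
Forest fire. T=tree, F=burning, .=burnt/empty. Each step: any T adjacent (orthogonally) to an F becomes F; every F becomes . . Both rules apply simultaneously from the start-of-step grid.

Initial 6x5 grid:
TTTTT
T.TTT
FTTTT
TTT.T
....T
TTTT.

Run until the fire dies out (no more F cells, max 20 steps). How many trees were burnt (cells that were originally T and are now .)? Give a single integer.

Answer: 18

Derivation:
Step 1: +3 fires, +1 burnt (F count now 3)
Step 2: +3 fires, +3 burnt (F count now 3)
Step 3: +4 fires, +3 burnt (F count now 4)
Step 4: +3 fires, +4 burnt (F count now 3)
Step 5: +3 fires, +3 burnt (F count now 3)
Step 6: +2 fires, +3 burnt (F count now 2)
Step 7: +0 fires, +2 burnt (F count now 0)
Fire out after step 7
Initially T: 22, now '.': 26
Total burnt (originally-T cells now '.'): 18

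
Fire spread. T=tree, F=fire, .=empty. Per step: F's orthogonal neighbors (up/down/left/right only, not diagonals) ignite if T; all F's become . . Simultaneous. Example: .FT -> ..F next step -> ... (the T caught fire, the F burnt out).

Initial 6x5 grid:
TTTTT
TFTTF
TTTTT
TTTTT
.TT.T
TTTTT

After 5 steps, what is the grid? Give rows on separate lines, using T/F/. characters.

Step 1: 7 trees catch fire, 2 burn out
  TFTTF
  F.FF.
  TFTTF
  TTTTT
  .TT.T
  TTTTT
Step 2: 8 trees catch fire, 7 burn out
  F.FF.
  .....
  F.FF.
  TFTTF
  .TT.T
  TTTTT
Step 3: 5 trees catch fire, 8 burn out
  .....
  .....
  .....
  F.FF.
  .FT.F
  TTTTT
Step 4: 3 trees catch fire, 5 burn out
  .....
  .....
  .....
  .....
  ..F..
  TFTTF
Step 5: 3 trees catch fire, 3 burn out
  .....
  .....
  .....
  .....
  .....
  F.FF.

.....
.....
.....
.....
.....
F.FF.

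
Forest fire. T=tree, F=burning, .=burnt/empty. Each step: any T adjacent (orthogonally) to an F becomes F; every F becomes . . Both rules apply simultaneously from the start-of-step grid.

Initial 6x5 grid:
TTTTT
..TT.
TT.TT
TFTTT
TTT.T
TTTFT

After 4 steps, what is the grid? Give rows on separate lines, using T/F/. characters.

Step 1: 6 trees catch fire, 2 burn out
  TTTTT
  ..TT.
  TF.TT
  F.FTT
  TFT.T
  TTF.F
Step 2: 6 trees catch fire, 6 burn out
  TTTTT
  ..TT.
  F..TT
  ...FT
  F.F.F
  TF...
Step 3: 3 trees catch fire, 6 burn out
  TTTTT
  ..TT.
  ...FT
  ....F
  .....
  F....
Step 4: 2 trees catch fire, 3 burn out
  TTTTT
  ..TF.
  ....F
  .....
  .....
  .....

TTTTT
..TF.
....F
.....
.....
.....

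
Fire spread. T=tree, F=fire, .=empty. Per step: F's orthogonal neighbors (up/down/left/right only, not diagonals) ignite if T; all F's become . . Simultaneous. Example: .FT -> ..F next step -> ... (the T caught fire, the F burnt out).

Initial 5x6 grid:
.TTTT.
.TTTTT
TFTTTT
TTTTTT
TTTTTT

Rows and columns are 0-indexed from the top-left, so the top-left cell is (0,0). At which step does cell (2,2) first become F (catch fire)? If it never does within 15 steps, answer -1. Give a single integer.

Step 1: cell (2,2)='F' (+4 fires, +1 burnt)
  -> target ignites at step 1
Step 2: cell (2,2)='.' (+6 fires, +4 burnt)
Step 3: cell (2,2)='.' (+6 fires, +6 burnt)
Step 4: cell (2,2)='.' (+5 fires, +6 burnt)
Step 5: cell (2,2)='.' (+4 fires, +5 burnt)
Step 6: cell (2,2)='.' (+1 fires, +4 burnt)
Step 7: cell (2,2)='.' (+0 fires, +1 burnt)
  fire out at step 7

1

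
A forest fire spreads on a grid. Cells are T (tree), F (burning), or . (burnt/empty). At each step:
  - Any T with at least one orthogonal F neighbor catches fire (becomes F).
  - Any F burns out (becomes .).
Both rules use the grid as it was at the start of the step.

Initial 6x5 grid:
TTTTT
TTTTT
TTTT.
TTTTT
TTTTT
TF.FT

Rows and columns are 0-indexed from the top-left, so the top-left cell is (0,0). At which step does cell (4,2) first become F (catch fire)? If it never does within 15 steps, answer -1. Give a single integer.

Step 1: cell (4,2)='T' (+4 fires, +2 burnt)
Step 2: cell (4,2)='F' (+5 fires, +4 burnt)
  -> target ignites at step 2
Step 3: cell (4,2)='.' (+5 fires, +5 burnt)
Step 4: cell (4,2)='.' (+4 fires, +5 burnt)
Step 5: cell (4,2)='.' (+5 fires, +4 burnt)
Step 6: cell (4,2)='.' (+3 fires, +5 burnt)
Step 7: cell (4,2)='.' (+0 fires, +3 burnt)
  fire out at step 7

2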